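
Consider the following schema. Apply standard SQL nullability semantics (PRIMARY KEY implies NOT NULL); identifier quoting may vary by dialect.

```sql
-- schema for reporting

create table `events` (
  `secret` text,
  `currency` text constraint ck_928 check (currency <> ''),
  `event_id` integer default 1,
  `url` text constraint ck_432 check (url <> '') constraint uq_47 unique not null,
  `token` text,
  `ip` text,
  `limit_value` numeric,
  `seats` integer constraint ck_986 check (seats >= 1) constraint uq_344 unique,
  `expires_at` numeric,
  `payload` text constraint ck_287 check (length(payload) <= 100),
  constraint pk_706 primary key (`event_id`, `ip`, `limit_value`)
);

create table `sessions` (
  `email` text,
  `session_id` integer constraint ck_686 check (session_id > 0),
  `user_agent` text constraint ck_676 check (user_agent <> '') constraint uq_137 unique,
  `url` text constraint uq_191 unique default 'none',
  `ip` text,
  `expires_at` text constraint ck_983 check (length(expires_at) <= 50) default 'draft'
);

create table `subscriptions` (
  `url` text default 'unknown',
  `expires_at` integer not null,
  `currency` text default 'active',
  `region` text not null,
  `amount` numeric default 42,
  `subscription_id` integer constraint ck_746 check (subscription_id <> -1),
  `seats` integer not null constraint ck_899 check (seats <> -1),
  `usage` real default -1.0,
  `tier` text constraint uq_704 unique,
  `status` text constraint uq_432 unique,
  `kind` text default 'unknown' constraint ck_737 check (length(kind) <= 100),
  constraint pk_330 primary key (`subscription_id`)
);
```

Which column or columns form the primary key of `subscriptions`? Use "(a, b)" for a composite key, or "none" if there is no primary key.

subscription_id

subscription_id is declared PRIMARY KEY as a table-level PRIMARY KEY clause.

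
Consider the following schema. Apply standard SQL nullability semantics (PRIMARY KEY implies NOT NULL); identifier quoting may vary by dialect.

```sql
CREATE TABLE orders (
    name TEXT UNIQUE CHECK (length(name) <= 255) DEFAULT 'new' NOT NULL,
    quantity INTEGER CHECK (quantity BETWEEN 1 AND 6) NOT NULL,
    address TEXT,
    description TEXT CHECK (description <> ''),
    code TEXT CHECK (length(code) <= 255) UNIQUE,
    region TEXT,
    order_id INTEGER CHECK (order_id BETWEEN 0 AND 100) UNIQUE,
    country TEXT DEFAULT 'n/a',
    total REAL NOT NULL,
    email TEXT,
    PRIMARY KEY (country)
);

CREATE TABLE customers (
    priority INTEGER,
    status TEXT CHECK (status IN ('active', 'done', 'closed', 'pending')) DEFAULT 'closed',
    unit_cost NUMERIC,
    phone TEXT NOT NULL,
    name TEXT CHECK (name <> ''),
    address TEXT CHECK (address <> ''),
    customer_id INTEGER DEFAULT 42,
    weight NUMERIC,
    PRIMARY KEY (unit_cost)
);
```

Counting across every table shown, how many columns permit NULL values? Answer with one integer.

orders: 6 nullable (address, description, code, region, order_id, email — PK (country) and explicit NOT NULL columns excluded).
customers: 6 nullable (priority, status, name, address, customer_id, weight — PK (unit_cost) and explicit NOT NULL columns excluded).
Total: 6 + 6 = 12.

12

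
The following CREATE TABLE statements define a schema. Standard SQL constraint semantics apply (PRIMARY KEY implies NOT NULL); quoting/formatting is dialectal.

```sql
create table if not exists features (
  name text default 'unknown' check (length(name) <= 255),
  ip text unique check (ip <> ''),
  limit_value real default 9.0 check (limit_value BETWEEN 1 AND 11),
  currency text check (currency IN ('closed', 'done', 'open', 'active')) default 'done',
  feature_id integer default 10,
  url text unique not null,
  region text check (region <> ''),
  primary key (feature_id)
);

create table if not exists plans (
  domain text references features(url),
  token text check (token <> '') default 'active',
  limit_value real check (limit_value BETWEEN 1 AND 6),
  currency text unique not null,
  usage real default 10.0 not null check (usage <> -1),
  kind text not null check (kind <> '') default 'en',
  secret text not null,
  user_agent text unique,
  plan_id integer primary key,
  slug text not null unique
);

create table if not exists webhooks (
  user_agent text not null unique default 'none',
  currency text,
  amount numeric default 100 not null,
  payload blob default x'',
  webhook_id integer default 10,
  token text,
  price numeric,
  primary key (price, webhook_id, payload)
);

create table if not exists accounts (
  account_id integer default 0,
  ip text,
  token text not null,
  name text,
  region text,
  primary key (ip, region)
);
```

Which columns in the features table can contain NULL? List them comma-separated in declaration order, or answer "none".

- name: CHECK does not forbid NULL (a CHECK constraint passes when its expression is NULL) → nullable.
- ip: CHECK does not forbid NULL (a CHECK constraint passes when its expression is NULL) → nullable.
- limit_value: CHECK does not forbid NULL (a CHECK constraint passes when its expression is NULL) → nullable.
- currency: CHECK does not forbid NULL (a CHECK constraint passes when its expression is NULL) → nullable.
- feature_id: part of the PRIMARY KEY, which implies NOT NULL → not nullable.
- url: declared NOT NULL → not nullable.
- region: CHECK does not forbid NULL (a CHECK constraint passes when its expression is NULL) → nullable.

name, ip, limit_value, currency, region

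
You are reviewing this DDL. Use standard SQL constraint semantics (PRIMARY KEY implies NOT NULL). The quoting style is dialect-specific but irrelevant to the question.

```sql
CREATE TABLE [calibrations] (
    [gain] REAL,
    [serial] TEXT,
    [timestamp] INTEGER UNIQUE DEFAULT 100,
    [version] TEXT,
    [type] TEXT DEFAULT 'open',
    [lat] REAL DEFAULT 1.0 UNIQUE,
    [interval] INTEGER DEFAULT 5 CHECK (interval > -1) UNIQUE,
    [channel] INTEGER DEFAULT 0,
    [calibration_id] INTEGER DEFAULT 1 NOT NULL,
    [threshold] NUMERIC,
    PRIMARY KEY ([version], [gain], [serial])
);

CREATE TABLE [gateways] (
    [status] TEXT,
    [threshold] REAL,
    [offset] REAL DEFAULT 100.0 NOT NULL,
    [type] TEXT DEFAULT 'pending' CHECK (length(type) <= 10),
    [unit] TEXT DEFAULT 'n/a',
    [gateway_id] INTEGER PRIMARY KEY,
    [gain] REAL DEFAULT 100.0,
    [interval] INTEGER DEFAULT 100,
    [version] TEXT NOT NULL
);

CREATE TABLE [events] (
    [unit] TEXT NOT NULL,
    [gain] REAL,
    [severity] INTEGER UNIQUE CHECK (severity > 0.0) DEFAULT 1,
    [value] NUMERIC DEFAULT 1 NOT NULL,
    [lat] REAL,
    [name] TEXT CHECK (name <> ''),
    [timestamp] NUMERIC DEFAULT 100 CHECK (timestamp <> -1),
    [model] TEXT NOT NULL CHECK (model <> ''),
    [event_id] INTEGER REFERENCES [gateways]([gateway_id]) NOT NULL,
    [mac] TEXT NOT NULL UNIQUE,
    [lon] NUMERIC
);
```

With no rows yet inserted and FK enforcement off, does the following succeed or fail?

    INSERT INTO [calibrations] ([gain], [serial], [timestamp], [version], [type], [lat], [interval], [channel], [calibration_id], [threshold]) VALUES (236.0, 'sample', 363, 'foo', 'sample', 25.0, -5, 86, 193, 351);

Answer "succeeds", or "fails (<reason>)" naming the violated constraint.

The value -5 for interval violates CHECK (interval > -1).

fails (CHECK on interval)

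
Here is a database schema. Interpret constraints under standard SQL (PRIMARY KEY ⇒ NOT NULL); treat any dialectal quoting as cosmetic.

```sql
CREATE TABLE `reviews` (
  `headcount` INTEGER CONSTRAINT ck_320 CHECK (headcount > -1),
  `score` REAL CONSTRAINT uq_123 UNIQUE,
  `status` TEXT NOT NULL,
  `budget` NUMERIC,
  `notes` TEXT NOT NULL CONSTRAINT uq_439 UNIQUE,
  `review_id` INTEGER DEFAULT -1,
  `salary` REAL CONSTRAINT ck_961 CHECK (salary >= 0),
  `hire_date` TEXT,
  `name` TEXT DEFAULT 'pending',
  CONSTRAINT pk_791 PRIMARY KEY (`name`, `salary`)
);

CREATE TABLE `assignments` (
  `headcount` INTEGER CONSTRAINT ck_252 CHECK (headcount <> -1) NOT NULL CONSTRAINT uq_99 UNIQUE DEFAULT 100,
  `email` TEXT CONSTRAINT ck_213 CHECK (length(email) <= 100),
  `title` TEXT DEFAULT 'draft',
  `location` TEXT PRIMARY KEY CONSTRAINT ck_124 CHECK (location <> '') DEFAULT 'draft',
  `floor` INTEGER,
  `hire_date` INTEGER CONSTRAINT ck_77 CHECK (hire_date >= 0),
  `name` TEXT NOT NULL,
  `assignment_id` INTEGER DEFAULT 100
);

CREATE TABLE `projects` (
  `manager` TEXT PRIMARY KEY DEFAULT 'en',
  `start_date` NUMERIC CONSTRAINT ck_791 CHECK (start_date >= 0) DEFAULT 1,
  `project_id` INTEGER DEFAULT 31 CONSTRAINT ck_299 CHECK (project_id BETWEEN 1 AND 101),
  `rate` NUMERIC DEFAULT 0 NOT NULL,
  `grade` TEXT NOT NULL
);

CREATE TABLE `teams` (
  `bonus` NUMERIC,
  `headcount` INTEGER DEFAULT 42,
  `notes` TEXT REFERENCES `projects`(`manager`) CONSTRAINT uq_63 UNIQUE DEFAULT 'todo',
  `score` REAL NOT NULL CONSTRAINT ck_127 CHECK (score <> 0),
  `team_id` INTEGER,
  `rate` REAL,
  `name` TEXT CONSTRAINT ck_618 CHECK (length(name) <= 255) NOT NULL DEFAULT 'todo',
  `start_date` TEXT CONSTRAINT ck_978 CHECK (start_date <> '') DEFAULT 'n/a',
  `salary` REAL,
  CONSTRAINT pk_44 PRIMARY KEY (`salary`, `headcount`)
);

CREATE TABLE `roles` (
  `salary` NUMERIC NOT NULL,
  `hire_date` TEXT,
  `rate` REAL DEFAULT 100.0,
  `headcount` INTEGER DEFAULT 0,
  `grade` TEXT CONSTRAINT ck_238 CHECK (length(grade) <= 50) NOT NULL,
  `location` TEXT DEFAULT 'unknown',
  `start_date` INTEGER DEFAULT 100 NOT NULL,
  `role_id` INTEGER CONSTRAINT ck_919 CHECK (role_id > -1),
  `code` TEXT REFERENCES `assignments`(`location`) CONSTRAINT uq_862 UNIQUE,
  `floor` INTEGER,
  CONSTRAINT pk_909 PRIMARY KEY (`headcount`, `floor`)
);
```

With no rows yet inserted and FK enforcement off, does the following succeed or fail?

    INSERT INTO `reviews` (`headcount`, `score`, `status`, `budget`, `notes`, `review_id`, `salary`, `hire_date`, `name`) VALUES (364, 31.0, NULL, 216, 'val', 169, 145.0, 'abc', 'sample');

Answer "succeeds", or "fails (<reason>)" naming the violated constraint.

fails (NOT NULL on status)

status is explicitly set to NULL, but status is declared NOT NULL.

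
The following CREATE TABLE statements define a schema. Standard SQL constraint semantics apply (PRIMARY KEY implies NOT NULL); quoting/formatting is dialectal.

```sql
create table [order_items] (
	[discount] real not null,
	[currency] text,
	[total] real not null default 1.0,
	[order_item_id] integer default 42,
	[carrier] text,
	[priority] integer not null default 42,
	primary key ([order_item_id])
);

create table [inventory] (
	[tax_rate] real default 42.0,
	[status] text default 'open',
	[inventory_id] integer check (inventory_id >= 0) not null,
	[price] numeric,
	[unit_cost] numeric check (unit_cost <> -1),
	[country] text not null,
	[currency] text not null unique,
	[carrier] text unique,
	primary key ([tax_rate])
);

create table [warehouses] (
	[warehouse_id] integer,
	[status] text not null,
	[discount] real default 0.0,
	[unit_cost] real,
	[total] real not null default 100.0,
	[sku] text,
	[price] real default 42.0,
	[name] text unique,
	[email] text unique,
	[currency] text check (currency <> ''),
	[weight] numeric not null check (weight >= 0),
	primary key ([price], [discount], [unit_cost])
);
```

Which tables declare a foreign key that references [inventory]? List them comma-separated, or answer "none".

No REFERENCES clause anywhere in the schema names inventory.

none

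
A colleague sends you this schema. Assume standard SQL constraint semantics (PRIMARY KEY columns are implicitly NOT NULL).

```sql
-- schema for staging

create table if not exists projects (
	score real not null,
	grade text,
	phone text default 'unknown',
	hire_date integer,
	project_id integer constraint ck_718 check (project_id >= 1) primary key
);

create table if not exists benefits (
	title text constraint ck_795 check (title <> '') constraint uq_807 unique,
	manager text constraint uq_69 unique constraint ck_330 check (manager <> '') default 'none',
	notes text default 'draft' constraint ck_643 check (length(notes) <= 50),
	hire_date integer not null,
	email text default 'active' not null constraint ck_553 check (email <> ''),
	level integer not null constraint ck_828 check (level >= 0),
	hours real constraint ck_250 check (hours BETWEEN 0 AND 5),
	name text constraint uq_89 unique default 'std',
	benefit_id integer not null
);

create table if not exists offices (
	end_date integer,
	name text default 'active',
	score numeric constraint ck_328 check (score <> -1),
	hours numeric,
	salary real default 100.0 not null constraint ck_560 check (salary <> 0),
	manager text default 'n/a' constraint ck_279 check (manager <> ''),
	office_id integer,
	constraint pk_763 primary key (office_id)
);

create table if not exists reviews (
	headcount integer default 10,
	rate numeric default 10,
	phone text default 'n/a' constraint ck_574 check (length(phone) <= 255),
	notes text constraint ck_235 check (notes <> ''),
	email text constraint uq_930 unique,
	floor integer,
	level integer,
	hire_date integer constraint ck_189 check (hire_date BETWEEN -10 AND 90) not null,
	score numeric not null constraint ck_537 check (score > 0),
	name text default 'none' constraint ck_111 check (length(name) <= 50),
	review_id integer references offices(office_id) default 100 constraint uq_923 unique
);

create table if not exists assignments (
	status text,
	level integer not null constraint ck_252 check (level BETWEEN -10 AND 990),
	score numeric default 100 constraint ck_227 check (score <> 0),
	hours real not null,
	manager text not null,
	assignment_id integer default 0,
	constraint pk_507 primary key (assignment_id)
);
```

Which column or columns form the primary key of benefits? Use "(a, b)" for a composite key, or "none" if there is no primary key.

No column is declared PRIMARY KEY inline, and there is no table-level PRIMARY KEY clause in benefits.

none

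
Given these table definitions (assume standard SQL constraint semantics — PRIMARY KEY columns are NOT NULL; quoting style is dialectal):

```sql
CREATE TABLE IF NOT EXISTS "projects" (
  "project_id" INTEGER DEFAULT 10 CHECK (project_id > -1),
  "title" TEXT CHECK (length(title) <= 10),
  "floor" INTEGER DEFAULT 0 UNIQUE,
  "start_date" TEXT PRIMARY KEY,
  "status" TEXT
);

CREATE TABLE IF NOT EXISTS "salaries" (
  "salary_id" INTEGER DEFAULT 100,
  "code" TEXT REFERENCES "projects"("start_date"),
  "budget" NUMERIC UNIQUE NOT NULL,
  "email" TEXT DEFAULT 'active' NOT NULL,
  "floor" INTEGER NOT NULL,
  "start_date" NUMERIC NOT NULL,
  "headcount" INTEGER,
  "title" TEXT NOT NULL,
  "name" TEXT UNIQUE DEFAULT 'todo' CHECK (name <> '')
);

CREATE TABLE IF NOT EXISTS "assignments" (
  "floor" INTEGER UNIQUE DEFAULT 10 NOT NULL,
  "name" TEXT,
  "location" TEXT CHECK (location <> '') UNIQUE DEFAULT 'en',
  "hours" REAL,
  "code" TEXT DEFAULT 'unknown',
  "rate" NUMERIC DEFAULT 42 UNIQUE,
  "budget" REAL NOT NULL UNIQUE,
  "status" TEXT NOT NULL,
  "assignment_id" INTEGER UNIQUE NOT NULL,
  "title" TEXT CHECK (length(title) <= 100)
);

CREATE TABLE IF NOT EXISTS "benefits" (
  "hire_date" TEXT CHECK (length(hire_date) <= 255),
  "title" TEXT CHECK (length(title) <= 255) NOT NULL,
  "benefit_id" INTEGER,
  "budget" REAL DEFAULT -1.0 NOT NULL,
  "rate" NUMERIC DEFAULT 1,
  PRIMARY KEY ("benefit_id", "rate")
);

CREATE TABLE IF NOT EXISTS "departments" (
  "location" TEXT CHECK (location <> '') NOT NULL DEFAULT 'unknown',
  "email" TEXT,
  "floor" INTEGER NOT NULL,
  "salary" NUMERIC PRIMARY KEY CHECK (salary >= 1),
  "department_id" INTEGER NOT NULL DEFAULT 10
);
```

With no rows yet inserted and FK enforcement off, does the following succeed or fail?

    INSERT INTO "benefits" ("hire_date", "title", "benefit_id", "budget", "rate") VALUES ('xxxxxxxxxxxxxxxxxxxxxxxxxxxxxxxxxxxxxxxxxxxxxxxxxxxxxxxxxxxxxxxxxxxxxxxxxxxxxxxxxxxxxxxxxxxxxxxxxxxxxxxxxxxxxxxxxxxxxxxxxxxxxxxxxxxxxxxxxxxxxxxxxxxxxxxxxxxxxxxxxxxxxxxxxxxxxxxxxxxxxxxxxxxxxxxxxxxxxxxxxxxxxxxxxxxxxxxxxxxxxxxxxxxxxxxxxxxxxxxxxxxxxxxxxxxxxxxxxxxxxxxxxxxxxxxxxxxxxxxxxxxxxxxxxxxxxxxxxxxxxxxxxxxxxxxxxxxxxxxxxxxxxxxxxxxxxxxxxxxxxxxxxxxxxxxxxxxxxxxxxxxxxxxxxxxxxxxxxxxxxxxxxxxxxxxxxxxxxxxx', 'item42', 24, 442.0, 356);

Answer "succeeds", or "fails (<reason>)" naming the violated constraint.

The value 'xxxxxxxxxxxxxxxxxxxxxxxxxxxxxxxxxxxxxxxxxxxxxxxxxxxxxxxxxxxxxxxxxxxxxxxxxxxxxxxxxxxxxxxxxxxxxxxxxxxxxxxxxxxxxxxxxxxxxxxxxxxxxxxxxxxxxxxxxxxxxxxxxxxxxxxxxxxxxxxxxxxxxxxxxxxxxxxxxxxxxxxxxxxxxxxxxxxxxxxxxxxxxxxxxxxxxxxxxxxxxxxxxxxxxxxxxxxxxxxxxxxxxxxxxxxxxxxxxxxxxxxxxxxxxxxxxxxxxxxxxxxxxxxxxxxxxxxxxxxxxxxxxxxxxxxxxxxxxxxxxxxxxxxxxxxxxxxxxxxxxxxxxxxxxxxxxxxxxxxxxxxxxxxxxxxxxxxxxxxxxxxxxxxxxxxxxxxxxxxx' for hire_date violates CHECK (length(hire_date) <= 255).

fails (CHECK on hire_date)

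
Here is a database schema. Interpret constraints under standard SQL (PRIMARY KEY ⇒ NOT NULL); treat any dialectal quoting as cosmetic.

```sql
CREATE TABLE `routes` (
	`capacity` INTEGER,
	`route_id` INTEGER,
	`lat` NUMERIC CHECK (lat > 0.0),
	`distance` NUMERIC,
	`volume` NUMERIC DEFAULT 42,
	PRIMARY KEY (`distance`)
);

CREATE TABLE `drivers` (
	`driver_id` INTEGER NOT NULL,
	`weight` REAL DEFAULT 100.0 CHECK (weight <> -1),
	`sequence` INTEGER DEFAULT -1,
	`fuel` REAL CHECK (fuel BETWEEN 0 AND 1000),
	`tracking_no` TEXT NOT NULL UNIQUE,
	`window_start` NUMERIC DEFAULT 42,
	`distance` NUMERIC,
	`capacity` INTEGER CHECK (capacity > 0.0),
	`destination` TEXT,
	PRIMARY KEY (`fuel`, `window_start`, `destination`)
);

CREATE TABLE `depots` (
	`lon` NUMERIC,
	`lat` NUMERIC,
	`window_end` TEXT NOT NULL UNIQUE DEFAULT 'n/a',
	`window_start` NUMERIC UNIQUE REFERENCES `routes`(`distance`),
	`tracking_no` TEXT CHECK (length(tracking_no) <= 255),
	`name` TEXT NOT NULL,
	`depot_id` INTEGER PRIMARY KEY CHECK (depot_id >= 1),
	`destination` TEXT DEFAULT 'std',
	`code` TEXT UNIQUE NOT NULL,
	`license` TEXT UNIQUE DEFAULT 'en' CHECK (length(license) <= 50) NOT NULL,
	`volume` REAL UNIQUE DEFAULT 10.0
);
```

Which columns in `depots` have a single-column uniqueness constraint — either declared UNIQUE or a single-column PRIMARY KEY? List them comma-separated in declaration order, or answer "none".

- lon: no UNIQUE or single-column PK constraint.
- lat: no UNIQUE or single-column PK constraint.
- window_end: declared UNIQUE → unique.
- window_start: declared UNIQUE → unique.
- tracking_no: no UNIQUE or single-column PK constraint.
- name: no UNIQUE or single-column PK constraint.
- depot_id: single-column PRIMARY KEY → unique.
- destination: no UNIQUE or single-column PK constraint.
- code: declared UNIQUE → unique.
- license: declared UNIQUE → unique.
- volume: declared UNIQUE → unique.

window_end, window_start, depot_id, code, license, volume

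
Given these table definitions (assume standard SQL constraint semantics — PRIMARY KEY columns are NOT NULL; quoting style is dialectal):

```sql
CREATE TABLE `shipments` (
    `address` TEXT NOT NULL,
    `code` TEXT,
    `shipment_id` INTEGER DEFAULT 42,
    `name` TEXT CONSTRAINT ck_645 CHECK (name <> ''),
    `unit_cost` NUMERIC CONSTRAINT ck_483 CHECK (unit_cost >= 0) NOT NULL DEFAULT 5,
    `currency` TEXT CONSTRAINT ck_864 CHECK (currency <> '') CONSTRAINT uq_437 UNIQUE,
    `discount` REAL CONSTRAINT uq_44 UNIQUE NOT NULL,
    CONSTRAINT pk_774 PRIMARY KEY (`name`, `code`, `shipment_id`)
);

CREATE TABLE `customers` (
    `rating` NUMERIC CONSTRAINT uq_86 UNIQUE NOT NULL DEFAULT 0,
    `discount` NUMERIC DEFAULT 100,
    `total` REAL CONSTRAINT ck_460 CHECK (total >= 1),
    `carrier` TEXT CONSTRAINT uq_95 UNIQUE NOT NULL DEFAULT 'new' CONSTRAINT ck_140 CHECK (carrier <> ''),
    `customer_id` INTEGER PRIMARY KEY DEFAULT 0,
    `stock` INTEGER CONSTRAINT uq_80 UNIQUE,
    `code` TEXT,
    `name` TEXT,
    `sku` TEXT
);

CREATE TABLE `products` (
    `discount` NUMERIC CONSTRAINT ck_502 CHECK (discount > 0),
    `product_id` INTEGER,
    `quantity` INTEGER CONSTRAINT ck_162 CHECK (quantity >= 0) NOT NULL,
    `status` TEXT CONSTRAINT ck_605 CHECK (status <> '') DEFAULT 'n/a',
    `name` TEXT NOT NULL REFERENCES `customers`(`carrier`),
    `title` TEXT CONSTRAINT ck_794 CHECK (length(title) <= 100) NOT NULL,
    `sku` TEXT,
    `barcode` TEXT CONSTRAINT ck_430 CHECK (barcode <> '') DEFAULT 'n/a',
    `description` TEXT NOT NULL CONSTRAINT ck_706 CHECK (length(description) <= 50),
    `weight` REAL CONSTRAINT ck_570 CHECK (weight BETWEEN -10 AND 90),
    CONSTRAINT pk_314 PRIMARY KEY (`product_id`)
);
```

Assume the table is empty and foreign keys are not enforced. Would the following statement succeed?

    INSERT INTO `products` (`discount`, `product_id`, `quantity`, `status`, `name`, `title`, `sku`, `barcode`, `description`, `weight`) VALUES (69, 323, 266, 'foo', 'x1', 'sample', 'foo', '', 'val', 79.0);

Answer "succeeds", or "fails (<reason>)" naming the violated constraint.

The value '' for barcode violates CHECK (barcode <> '').

fails (CHECK on barcode)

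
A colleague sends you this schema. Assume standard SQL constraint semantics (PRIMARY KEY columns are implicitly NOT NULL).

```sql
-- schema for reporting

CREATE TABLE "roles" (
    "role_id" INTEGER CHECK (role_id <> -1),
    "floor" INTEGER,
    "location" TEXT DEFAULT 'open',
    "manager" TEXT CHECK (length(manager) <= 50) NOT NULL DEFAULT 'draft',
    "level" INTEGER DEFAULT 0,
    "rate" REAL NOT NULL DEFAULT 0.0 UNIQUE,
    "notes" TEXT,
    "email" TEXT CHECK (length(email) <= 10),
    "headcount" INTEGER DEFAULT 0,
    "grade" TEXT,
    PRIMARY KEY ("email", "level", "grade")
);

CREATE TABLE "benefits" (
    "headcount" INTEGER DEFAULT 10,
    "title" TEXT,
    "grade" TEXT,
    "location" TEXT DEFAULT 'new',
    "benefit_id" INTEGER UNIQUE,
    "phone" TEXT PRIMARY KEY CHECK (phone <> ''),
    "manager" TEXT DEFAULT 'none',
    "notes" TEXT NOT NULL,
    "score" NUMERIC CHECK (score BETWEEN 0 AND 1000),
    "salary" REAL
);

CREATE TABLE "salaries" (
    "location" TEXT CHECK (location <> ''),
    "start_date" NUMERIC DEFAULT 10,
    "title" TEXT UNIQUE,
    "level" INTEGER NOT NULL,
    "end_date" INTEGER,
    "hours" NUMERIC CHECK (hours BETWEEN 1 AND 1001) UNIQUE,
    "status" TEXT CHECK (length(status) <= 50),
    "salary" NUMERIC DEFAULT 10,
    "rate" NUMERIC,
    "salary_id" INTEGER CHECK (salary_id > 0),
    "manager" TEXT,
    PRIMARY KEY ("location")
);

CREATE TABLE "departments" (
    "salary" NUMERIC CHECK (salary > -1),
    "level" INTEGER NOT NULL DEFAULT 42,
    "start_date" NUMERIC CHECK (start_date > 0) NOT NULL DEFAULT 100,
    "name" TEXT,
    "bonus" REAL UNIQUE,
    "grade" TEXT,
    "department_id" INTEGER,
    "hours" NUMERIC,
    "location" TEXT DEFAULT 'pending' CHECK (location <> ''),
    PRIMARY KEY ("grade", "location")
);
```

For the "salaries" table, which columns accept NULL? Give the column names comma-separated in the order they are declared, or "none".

- location: part of the PRIMARY KEY, which implies NOT NULL → not nullable.
- start_date: DEFAULT only fills an omitted column; an explicit NULL is still allowed → nullable.
- title: UNIQUE does not imply NOT NULL → nullable.
- level: declared NOT NULL → not nullable.
- end_date: no NOT NULL constraint applies → nullable.
- hours: CHECK does not forbid NULL (a CHECK constraint passes when its expression is NULL) → nullable.
- status: CHECK does not forbid NULL (a CHECK constraint passes when its expression is NULL) → nullable.
- salary: DEFAULT only fills an omitted column; an explicit NULL is still allowed → nullable.
- rate: no NOT NULL constraint applies → nullable.
- salary_id: CHECK does not forbid NULL (a CHECK constraint passes when its expression is NULL) → nullable.
- manager: no NOT NULL constraint applies → nullable.

start_date, title, end_date, hours, status, salary, rate, salary_id, manager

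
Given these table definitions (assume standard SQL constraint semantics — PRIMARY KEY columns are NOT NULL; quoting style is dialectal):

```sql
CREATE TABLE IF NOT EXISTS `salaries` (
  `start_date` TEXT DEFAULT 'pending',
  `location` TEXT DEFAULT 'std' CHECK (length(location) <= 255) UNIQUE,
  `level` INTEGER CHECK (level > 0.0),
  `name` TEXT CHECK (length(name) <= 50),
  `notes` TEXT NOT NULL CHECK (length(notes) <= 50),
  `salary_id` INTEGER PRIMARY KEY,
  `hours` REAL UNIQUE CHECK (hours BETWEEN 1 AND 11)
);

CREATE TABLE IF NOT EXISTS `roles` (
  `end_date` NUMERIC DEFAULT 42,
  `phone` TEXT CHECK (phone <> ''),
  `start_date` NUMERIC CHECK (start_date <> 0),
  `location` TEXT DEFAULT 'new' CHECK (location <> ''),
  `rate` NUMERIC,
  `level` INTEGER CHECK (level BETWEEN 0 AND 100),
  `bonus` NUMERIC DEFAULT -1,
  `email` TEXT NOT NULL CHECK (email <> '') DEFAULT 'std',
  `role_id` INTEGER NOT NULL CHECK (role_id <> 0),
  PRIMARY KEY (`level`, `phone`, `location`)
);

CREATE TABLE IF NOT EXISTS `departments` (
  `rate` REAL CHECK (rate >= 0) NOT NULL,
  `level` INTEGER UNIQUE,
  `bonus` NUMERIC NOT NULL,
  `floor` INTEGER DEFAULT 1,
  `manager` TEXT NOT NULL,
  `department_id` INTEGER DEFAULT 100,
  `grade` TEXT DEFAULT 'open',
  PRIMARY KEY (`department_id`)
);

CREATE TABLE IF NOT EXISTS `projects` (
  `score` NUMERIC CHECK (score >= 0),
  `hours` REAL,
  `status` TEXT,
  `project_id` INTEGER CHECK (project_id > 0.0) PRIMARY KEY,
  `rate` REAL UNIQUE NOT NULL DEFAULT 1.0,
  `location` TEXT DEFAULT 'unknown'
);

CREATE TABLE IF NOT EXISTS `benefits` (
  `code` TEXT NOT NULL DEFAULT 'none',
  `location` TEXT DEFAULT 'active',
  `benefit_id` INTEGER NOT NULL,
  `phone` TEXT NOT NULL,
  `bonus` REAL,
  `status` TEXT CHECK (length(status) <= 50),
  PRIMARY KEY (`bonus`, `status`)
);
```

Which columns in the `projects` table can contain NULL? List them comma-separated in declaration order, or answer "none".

score, hours, status, location

- score: CHECK does not forbid NULL (a CHECK constraint passes when its expression is NULL) → nullable.
- hours: no NOT NULL constraint applies → nullable.
- status: no NOT NULL constraint applies → nullable.
- project_id: part of the PRIMARY KEY, which implies NOT NULL → not nullable.
- rate: declared NOT NULL → not nullable.
- location: DEFAULT only fills an omitted column; an explicit NULL is still allowed → nullable.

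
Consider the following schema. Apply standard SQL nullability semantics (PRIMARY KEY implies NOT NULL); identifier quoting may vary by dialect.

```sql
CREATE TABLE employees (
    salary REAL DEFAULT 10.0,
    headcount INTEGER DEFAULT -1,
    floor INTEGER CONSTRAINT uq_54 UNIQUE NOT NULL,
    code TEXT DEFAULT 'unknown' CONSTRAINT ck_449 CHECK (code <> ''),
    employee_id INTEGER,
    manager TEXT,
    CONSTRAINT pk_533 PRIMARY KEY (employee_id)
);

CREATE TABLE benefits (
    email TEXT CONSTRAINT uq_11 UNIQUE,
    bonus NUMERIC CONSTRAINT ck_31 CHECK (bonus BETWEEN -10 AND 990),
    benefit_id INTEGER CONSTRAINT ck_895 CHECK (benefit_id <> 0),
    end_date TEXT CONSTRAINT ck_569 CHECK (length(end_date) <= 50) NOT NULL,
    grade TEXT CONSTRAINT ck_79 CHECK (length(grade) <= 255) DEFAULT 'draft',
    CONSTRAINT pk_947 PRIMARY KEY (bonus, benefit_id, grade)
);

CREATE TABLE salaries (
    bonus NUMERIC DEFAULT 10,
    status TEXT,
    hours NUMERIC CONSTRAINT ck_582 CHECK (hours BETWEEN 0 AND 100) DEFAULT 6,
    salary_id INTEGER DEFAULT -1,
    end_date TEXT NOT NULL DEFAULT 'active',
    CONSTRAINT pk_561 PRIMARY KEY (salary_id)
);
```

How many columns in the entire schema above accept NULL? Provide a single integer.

employees: 4 nullable (salary, headcount, code, manager — PK (employee_id) and explicit NOT NULL columns excluded).
benefits: 1 nullable (email — PK (bonus, benefit_id, grade) and explicit NOT NULL columns excluded).
salaries: 3 nullable (bonus, status, hours — PK (salary_id) and explicit NOT NULL columns excluded).
Total: 4 + 1 + 3 = 8.

8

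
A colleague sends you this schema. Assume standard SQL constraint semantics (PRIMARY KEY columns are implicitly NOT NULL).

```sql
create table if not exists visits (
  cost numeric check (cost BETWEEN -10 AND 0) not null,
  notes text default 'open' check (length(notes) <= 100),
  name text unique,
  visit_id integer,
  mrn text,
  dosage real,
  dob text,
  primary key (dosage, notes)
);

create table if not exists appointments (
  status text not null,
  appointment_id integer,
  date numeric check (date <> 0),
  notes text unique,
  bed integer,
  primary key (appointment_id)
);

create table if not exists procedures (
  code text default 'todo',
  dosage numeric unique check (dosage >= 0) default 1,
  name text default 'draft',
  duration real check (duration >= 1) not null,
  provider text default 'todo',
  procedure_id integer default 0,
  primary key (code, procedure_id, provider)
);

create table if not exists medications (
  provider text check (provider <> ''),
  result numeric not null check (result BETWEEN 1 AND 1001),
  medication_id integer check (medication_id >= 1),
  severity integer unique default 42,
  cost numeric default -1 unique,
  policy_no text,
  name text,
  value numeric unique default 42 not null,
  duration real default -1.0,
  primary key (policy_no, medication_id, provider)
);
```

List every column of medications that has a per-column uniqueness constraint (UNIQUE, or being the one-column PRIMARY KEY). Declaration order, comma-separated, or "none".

- provider: part of a composite PRIMARY KEY — only the tuple is unique, not this column on its own.
- result: no UNIQUE or single-column PK constraint.
- medication_id: part of a composite PRIMARY KEY — only the tuple is unique, not this column on its own.
- severity: declared UNIQUE → unique.
- cost: declared UNIQUE → unique.
- policy_no: part of a composite PRIMARY KEY — only the tuple is unique, not this column on its own.
- name: no UNIQUE or single-column PK constraint.
- value: declared UNIQUE → unique.
- duration: no UNIQUE or single-column PK constraint.

severity, cost, value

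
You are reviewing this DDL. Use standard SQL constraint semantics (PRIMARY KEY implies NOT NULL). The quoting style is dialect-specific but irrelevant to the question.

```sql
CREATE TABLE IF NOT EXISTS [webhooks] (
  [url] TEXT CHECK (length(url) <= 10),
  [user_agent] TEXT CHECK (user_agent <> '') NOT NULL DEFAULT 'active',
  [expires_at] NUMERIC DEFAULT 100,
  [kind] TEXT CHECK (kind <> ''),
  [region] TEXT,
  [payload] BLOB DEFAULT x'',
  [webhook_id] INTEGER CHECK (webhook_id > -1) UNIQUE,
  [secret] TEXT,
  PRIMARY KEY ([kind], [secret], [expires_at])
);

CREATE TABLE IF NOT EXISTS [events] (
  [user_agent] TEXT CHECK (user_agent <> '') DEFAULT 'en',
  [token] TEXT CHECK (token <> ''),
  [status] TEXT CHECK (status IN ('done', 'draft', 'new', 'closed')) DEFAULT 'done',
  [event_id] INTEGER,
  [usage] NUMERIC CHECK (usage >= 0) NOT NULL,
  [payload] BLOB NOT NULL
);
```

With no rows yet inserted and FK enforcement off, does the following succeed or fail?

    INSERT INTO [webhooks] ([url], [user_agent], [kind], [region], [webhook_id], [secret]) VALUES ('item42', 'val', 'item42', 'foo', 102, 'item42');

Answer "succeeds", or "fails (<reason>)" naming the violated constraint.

NOT NULL columns: expires_at defaults to 100; kind is supplied; secret is supplied; user_agent is supplied.
CHECK constraints: 'item42' satisfies (length(url) <= 10); 'val' satisfies (user_agent <> ''); 'item42' satisfies (kind <> ''); 102 satisfies (webhook_id > -1).
No constraint is violated.

succeeds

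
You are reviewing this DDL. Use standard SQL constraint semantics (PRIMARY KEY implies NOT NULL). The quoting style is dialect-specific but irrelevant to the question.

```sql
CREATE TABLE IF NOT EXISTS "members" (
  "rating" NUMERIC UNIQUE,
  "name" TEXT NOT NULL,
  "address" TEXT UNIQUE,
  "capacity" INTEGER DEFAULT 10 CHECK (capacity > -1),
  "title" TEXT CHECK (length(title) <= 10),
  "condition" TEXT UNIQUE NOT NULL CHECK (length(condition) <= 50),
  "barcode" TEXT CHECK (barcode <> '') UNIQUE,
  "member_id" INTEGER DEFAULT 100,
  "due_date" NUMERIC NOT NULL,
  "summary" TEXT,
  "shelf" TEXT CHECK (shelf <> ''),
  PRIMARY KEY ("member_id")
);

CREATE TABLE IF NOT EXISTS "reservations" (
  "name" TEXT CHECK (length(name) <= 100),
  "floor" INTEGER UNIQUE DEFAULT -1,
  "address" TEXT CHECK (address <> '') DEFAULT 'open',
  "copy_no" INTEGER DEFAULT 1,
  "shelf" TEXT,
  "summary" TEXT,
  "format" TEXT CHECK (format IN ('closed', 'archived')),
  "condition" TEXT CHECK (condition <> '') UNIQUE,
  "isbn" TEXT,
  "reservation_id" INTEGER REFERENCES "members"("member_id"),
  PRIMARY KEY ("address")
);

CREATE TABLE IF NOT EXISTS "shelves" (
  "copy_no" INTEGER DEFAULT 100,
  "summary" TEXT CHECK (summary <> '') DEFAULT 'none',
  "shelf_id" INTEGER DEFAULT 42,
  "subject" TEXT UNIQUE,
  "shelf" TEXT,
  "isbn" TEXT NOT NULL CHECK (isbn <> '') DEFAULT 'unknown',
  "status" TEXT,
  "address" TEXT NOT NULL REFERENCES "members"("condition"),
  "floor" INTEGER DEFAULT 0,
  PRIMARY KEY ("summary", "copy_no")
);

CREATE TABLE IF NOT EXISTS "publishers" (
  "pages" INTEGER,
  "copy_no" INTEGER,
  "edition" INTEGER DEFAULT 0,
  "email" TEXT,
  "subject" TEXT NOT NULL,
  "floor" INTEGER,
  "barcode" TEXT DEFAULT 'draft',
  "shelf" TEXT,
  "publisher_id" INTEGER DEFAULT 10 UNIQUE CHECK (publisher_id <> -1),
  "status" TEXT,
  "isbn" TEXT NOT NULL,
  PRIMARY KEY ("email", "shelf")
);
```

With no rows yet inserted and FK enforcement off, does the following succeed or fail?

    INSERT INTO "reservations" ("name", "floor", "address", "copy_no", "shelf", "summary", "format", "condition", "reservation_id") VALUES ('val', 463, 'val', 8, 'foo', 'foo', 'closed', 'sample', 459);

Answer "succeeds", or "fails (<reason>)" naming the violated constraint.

NOT NULL columns: address is supplied.
CHECK constraints: 'val' satisfies (length(name) <= 100); 'val' satisfies (address <> ''); 'closed' satisfies (format IN ('closed', 'archived')); 'sample' satisfies (condition <> '').
No constraint is violated.

succeeds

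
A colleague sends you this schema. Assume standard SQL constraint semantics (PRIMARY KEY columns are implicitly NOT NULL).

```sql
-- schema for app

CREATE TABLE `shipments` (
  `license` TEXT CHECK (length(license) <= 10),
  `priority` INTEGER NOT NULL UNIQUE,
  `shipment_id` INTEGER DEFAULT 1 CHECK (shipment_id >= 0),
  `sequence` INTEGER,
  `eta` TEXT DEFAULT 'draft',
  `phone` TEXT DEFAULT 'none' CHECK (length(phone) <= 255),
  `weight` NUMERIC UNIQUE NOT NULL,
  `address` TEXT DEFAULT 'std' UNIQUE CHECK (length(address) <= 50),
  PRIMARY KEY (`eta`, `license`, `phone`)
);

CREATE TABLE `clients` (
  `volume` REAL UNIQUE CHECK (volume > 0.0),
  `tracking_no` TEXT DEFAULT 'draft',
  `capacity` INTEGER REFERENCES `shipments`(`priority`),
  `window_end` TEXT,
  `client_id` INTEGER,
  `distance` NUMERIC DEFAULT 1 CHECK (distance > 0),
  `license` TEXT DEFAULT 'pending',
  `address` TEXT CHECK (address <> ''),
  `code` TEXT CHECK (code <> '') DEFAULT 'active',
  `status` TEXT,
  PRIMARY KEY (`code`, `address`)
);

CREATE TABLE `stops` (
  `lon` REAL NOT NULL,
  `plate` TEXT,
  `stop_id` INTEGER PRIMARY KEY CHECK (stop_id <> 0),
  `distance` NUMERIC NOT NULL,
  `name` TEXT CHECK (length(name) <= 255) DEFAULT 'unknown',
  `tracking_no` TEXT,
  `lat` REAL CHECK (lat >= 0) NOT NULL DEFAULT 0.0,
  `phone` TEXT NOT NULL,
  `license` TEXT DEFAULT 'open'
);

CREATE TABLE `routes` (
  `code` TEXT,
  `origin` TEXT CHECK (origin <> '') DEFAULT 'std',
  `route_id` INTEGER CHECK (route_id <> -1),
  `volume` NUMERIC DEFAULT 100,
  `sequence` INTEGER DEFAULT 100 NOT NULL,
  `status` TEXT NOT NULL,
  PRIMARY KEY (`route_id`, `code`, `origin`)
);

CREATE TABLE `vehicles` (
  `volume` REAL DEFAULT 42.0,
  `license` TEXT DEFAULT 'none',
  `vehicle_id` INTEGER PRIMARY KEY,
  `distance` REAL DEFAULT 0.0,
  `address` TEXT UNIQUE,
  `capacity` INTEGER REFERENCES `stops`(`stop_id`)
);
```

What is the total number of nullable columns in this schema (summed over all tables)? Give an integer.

shipments: 3 nullable (shipment_id, sequence, address — PK (eta, license, phone) and explicit NOT NULL columns excluded).
clients: 8 nullable (volume, tracking_no, capacity, window_end, client_id, distance, license, status — PK (code, address) and explicit NOT NULL columns excluded).
stops: 4 nullable (plate, name, tracking_no, license — PK (stop_id) and explicit NOT NULL columns excluded).
routes: 1 nullable (volume — PK (route_id, code, origin) and explicit NOT NULL columns excluded).
vehicles: 5 nullable (volume, license, distance, address, capacity — PK (vehicle_id) and explicit NOT NULL columns excluded).
Total: 3 + 8 + 4 + 1 + 5 = 21.

21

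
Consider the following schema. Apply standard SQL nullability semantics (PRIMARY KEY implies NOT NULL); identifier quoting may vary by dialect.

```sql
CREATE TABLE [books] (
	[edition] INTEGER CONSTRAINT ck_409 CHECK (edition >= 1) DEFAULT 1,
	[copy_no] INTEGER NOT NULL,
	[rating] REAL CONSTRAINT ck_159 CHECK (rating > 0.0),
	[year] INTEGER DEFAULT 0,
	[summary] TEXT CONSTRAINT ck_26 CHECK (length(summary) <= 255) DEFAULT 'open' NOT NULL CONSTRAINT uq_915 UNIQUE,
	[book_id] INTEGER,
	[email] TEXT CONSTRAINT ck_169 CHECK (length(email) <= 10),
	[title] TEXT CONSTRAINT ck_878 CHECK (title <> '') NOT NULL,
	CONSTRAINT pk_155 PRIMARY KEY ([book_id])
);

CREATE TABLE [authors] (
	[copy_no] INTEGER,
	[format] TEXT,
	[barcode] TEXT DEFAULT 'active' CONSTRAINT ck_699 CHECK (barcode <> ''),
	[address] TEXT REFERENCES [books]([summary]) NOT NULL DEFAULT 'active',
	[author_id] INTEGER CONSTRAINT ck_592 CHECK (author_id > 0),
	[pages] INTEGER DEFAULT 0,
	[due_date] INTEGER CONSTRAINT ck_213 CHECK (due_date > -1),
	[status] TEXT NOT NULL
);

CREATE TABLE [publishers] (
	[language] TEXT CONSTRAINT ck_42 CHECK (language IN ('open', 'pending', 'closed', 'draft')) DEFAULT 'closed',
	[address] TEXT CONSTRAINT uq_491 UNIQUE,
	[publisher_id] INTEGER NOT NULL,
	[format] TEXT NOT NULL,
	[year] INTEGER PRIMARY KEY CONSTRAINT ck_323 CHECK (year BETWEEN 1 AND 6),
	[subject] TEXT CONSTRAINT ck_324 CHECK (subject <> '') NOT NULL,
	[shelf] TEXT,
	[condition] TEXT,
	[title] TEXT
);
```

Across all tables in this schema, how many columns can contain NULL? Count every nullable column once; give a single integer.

books: 4 nullable (edition, rating, year, email — PK (book_id) and explicit NOT NULL columns excluded).
authors: 6 nullable (copy_no, format, barcode, author_id, pages, due_date — PK none and explicit NOT NULL columns excluded).
publishers: 5 nullable (language, address, shelf, condition, title — PK (year) and explicit NOT NULL columns excluded).
Total: 4 + 6 + 5 = 15.

15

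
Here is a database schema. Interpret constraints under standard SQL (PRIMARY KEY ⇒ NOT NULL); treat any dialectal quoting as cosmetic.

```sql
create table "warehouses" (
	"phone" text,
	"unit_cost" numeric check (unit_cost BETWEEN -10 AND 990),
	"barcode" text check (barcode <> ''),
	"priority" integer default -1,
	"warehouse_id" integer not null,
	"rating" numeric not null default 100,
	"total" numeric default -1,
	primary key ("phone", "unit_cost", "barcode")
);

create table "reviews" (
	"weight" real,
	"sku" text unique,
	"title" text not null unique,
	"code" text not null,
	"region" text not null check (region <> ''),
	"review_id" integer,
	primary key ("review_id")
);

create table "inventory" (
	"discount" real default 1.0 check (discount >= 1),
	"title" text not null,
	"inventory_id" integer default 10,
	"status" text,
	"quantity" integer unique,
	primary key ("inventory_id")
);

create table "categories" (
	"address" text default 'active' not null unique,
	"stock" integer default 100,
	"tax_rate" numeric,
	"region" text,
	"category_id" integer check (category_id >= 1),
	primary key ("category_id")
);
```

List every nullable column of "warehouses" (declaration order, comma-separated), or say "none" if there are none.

priority, total

- phone: part of the PRIMARY KEY, which implies NOT NULL → not nullable.
- unit_cost: part of the PRIMARY KEY, which implies NOT NULL → not nullable.
- barcode: part of the PRIMARY KEY, which implies NOT NULL → not nullable.
- priority: DEFAULT only fills an omitted column; an explicit NULL is still allowed → nullable.
- warehouse_id: declared NOT NULL → not nullable.
- rating: declared NOT NULL → not nullable.
- total: DEFAULT only fills an omitted column; an explicit NULL is still allowed → nullable.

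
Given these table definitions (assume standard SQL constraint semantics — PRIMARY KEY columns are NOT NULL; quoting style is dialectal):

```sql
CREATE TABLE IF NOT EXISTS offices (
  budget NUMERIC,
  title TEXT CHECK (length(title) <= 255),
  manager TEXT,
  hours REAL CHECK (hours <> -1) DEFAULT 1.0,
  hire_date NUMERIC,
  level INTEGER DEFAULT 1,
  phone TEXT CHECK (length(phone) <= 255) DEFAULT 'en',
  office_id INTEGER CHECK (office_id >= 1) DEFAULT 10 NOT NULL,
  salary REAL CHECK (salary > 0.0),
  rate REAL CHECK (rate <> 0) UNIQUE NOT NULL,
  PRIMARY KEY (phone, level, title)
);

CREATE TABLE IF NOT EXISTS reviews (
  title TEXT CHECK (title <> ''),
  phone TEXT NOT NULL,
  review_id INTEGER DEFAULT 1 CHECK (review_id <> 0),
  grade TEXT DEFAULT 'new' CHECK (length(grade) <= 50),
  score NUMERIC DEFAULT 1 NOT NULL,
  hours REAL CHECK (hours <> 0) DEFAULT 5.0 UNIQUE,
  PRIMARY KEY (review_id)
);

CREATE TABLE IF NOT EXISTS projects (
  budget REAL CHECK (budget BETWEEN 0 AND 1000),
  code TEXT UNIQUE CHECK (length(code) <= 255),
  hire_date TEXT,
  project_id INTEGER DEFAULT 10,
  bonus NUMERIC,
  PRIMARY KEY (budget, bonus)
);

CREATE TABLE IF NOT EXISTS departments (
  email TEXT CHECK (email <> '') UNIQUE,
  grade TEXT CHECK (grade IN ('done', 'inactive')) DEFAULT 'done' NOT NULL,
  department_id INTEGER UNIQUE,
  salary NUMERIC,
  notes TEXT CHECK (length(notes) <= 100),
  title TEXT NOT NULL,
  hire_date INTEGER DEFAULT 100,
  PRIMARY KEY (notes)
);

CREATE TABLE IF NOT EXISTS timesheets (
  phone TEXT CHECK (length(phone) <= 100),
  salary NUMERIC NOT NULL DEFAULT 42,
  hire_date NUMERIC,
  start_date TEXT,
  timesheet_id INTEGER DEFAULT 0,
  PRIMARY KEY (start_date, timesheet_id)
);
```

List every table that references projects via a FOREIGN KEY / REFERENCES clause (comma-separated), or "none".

No REFERENCES clause anywhere in the schema names projects.

none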